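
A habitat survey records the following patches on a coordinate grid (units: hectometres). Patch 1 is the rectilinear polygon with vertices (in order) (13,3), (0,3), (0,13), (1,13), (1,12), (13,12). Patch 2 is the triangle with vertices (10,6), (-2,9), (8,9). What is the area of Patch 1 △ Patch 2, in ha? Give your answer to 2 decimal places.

|Patch 1| = 118, |Patch 2| = 15, |Patch 1∩Patch 2| = 14.5.
|Patch 1 △ Patch 2| = |Patch 1| + |Patch 2| − 2·|Patch 1∩Patch 2| = 118 + 15 − 29 = 104.00.

104.00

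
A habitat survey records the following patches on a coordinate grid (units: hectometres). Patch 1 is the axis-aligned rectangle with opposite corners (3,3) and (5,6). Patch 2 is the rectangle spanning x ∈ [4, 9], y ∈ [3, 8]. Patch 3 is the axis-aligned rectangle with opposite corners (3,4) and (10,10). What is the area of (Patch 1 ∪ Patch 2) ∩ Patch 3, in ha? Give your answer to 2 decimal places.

The region (Patch 1 ∪ Patch 2) ∩ Patch 3 is the polygon with vertices (3,6), (4,6), (4,8), (9,8), (9,4), (3,4).
By the shoelace formula its area is 22.00.

22.00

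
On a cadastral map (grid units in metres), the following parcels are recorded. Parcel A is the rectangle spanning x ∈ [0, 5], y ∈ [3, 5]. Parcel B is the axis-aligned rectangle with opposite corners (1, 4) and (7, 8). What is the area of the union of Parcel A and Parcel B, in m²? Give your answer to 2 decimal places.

30.00

By inclusion–exclusion:
Individual areas: |Parcel A| = 10, |Parcel B| = 24.
|Parcel A∩Parcel B|: x∈[1,5], y∈[4,5] → 4·1 = 4.
|Parcel A ∪ Parcel B| = 34 − 4 = 30.00.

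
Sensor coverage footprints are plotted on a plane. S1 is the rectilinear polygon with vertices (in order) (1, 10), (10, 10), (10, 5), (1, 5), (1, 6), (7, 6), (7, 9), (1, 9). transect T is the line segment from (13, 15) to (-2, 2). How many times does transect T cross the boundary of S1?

4

The segment meets the boundary at (1.462,5), (2.615,6), (7.231,10), (6.077,9).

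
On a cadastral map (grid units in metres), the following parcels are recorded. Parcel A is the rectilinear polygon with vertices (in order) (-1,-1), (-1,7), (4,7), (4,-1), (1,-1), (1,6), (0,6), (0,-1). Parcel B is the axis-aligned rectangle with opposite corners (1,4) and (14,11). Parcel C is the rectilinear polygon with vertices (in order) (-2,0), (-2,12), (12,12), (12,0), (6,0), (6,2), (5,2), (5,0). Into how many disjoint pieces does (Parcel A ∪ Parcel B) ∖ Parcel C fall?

(Parcel A ∪ Parcel B) ∖ Parcel C splits into 3 disjoint pieces (area 14, area 3, area 1).

3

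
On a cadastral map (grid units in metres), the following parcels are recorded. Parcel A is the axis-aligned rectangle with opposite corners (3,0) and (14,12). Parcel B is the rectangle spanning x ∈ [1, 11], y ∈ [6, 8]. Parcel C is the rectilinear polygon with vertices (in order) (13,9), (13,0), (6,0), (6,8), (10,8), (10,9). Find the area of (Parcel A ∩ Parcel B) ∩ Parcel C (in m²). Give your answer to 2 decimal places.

10.00

The region (Parcel A ∩ Parcel B) ∩ Parcel C is the polygon with vertices (10,8), (11,8), (11,6), (6,6), (6,8).
By the shoelace formula its area is 10.00.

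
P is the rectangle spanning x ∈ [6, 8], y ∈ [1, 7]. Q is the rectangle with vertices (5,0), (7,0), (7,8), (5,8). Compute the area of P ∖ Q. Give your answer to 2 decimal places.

|P∩Q|: x∈[6,7], y∈[1,7] → 1·6 = 6.
|P| = 12.
|P ∖ Q| = |P| − |P∩Q| = 12 − 6 = 6.00.

6.00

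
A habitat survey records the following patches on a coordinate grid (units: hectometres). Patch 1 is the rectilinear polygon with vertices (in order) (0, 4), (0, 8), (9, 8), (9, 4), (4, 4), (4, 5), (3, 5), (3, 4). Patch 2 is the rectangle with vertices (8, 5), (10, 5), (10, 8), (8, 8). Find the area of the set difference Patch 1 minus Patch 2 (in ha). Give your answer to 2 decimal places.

|Patch 1| = 35, |Patch 1∩Patch 2| = 3.
|Patch 1 ∖ Patch 2| = |Patch 1| − |Patch 1∩Patch 2| = 35 − 3 = 32.00.

32.00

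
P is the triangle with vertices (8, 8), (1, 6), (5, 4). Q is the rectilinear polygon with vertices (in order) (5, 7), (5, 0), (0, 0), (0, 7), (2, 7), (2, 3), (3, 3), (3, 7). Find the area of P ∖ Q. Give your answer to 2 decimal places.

|P| = 11, |P∩Q| = 5.0714.
|P ∖ Q| = |P| − |P∩Q| = 11 − 5.0714 = 5.93.

5.93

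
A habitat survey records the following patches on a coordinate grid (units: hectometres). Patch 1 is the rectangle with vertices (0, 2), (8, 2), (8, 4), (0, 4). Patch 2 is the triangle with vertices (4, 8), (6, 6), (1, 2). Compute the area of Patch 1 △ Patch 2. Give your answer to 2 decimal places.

22.00

|Patch 1| = 16, |Patch 2| = 9, |Patch 1∩Patch 2| = 1.5.
|Patch 1 △ Patch 2| = |Patch 1| + |Patch 2| − 2·|Patch 1∩Patch 2| = 16 + 9 − 3 = 22.00.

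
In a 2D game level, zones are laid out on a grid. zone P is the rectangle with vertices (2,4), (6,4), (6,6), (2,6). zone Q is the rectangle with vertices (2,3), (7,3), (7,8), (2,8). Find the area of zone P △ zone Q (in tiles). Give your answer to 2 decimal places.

|zone P∩zone Q|: x∈[2,6], y∈[4,6] → 4·2 = 8.
|zone P △ zone Q| = |zone P| + |zone Q| − 2·|zone P∩zone Q| = 8 + 25 − 16 = 17.00.

17.00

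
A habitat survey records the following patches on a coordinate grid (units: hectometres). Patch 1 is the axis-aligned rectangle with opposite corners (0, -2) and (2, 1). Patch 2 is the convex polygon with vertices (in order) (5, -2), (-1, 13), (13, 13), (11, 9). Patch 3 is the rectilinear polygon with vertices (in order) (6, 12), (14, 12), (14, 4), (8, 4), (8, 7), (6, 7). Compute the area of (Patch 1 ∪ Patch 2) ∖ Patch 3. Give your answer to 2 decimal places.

|Patch 1 ∪ Patch 2| = 112.
|(Patch 1 ∪ Patch 2) ∩ Patch 3| = 29.4318.
|(Patch 1 ∪ Patch 2) ∖ Patch 3| = 112 − 29.4318 = 82.57.

82.57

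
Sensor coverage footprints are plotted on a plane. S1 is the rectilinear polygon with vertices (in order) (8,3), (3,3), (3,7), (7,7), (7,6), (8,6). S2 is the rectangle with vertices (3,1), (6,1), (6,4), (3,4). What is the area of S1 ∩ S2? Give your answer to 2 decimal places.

The intersection is the polygon with vertices (3,3), (3,4), (6,4), (6,3).
By the shoelace formula its area is 3.00.

3.00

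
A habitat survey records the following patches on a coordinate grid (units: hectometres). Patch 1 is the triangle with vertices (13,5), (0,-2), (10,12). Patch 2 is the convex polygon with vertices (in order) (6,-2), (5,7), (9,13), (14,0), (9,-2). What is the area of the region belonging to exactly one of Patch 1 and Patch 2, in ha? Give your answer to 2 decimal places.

|Patch 1| = 56, |Patch 2| = 81, |Patch 1∩Patch 2| = 37.9351.
|Patch 1 △ Patch 2| = |Patch 1| + |Patch 2| − 2·|Patch 1∩Patch 2| = 56 + 81 − 75.8702 = 61.13.

61.13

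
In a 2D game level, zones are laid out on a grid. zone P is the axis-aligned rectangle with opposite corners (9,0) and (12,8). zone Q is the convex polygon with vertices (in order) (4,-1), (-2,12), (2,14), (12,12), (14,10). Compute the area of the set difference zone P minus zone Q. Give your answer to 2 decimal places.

|zone P| = 24, |zone P∩zone Q| = 5.55.
|zone P ∖ zone Q| = |zone P| − |zone P∩zone Q| = 24 − 5.55 = 18.45.

18.45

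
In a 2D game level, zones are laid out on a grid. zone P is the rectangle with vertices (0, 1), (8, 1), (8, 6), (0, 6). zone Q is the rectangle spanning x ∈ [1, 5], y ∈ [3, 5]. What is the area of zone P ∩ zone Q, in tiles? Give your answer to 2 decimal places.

|zone P∩zone Q|: x∈[1,5], y∈[3,5] → 4·2 = 8.

8.00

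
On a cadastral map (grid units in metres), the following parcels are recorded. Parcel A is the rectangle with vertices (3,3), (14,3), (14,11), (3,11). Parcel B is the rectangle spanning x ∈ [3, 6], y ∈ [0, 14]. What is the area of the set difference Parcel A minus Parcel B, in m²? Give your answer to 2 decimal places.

|Parcel A∩Parcel B|: x∈[3,6], y∈[3,11] → 3·8 = 24.
|Parcel A| = 88.
|Parcel A ∖ Parcel B| = |Parcel A| − |Parcel A∩Parcel B| = 88 − 24 = 64.00.

64.00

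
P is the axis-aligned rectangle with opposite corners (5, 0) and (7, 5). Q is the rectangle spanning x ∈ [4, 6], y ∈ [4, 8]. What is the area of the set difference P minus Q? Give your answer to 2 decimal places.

|P∩Q|: x∈[5,6], y∈[4,5] → 1·1 = 1.
|P| = 10.
|P ∖ Q| = |P| − |P∩Q| = 10 − 1 = 9.00.

9.00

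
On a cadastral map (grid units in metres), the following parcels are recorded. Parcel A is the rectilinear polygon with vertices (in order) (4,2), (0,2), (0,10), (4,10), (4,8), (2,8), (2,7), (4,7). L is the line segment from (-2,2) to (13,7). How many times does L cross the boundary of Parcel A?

The segment meets the boundary at (4,4), (0,2.667).

2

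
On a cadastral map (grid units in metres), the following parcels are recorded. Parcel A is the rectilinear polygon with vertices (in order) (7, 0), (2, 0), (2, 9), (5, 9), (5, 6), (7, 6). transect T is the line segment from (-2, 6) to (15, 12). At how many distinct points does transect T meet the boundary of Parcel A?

2

The segment meets the boundary at (5,8.471), (2,7.412).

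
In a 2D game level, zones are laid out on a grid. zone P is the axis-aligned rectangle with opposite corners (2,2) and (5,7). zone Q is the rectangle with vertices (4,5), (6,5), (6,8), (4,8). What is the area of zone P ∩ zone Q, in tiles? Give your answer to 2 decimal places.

2.00

|zone P∩zone Q|: x∈[4,5], y∈[5,7] → 1·2 = 2.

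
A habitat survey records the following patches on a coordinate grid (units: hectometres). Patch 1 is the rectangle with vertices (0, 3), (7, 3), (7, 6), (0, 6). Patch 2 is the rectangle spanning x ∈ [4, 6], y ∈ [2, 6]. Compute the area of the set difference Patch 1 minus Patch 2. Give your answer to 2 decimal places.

15.00

|Patch 1∩Patch 2|: x∈[4,6], y∈[3,6] → 2·3 = 6.
|Patch 1| = 21.
|Patch 1 ∖ Patch 2| = |Patch 1| − |Patch 1∩Patch 2| = 21 − 6 = 15.00.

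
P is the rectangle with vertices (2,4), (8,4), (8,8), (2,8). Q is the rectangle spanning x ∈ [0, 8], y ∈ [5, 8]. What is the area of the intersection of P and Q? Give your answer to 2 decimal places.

|P∩Q|: x∈[2,8], y∈[5,8] → 6·3 = 18.

18.00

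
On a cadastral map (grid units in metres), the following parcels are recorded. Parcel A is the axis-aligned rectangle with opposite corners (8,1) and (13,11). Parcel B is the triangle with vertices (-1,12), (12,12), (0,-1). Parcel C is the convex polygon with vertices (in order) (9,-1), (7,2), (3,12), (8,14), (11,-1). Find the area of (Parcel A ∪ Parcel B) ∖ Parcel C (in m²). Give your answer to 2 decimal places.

90.93

|Parcel A ∪ Parcel B| = 129.3718.
|(Parcel A ∪ Parcel B) ∩ Parcel C| = 38.4438.
|(Parcel A ∪ Parcel B) ∖ Parcel C| = 129.3718 − 38.4438 = 90.93.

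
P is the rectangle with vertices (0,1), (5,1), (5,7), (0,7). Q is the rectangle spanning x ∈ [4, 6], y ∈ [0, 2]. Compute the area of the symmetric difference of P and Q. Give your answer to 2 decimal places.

32.00

|P∩Q|: x∈[4,5], y∈[1,2] → 1·1 = 1.
|P △ Q| = |P| + |Q| − 2·|P∩Q| = 30 + 4 − 2 = 32.00.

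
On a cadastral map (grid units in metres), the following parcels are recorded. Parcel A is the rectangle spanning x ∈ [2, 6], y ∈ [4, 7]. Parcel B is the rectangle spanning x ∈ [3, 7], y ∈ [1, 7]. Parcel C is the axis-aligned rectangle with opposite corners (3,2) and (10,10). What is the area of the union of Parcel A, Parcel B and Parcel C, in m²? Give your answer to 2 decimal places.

By inclusion–exclusion:
Individual areas: |Parcel A| = 12, |Parcel B| = 24, |Parcel C| = 56.
|Parcel A∩Parcel B|: x∈[3,6], y∈[4,7] → 3·3 = 9.
|Parcel A∩Parcel C|: x∈[3,6], y∈[4,7] → 3·3 = 9.
|Parcel B∩Parcel C|: x∈[3,7], y∈[2,7] → 4·5 = 20.
|Parcel A∩Parcel B∩Parcel C| = 9.
|Parcel A ∪ Parcel B ∪ Parcel C| = 92 − 38 + 9 = 63.00.

63.00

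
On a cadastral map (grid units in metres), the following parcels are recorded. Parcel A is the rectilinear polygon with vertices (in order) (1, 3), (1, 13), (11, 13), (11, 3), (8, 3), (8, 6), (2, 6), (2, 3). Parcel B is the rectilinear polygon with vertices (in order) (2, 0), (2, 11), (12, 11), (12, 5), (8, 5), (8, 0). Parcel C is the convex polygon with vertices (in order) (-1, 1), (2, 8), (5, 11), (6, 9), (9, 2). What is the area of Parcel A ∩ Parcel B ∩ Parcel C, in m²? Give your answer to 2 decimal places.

16.43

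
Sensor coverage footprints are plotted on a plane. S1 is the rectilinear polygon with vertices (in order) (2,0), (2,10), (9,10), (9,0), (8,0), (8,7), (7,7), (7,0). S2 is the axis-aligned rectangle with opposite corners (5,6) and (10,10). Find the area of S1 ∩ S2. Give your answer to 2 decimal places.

15.00

The intersection is the polygon with vertices (9,10), (9,6), (8,6), (8,7), (7,7), (7,6), (5,6), (5,10).
By the shoelace formula its area is 15.00.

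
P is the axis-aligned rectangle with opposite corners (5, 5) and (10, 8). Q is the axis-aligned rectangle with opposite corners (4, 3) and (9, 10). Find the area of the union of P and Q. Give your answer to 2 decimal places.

By inclusion–exclusion:
Individual areas: |P| = 15, |Q| = 35.
|P∩Q|: x∈[5,9], y∈[5,8] → 4·3 = 12.
|P ∪ Q| = 50 − 12 = 38.00.

38.00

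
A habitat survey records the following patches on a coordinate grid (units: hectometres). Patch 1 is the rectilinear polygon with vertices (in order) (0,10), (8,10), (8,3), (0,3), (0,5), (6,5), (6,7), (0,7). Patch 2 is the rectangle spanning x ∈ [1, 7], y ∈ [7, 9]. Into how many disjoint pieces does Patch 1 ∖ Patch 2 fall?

1

Patch 1 ∖ Patch 2 is a single connected region.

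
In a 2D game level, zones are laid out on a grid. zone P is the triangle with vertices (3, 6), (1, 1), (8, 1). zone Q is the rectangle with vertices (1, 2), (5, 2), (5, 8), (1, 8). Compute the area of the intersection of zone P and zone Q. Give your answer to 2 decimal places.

The intersection is the polygon with vertices (3,6), (5,4), (5,2), (1.4,2).
By the shoelace formula its area is 9.20.

9.20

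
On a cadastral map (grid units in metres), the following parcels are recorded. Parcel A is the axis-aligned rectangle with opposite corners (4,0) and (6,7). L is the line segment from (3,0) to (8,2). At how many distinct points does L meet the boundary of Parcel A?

The segment meets the boundary at (6,1.2), (4,0.4).

2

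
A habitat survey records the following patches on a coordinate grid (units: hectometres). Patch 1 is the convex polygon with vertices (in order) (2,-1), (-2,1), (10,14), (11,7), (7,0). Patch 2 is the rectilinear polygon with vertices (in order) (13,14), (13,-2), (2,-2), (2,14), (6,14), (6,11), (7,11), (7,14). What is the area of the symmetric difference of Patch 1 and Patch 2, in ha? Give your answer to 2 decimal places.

109.33

|Patch 1| = 89, |Patch 2| = 173, |Patch 1∩Patch 2| = 76.3333.
|Patch 1 △ Patch 2| = |Patch 1| + |Patch 2| − 2·|Patch 1∩Patch 2| = 89 + 173 − 152.6667 = 109.33.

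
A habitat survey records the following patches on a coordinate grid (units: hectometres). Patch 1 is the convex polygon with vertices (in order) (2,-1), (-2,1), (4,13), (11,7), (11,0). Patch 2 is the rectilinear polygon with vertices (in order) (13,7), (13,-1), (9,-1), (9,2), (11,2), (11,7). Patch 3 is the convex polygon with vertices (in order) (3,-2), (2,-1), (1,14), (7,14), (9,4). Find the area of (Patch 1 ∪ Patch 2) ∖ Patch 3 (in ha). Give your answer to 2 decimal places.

|Patch 1 ∪ Patch 2| = 134.2778.
|(Patch 1 ∪ Patch 2) ∩ Patch 3| = 70.7946.
|(Patch 1 ∪ Patch 2) ∖ Patch 3| = 134.2778 − 70.7946 = 63.48.

63.48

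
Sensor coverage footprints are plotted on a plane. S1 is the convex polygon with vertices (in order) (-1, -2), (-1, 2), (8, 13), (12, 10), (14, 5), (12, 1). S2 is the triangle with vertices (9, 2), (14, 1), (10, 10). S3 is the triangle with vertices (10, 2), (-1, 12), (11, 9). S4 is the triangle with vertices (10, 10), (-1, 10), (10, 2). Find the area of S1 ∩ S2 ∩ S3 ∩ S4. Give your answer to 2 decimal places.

3.56

The intersection is the polygon with vertices (10,9.25), (10,2), (9.102,2.816), (9.909,9.273).
By the shoelace formula its area is 3.56.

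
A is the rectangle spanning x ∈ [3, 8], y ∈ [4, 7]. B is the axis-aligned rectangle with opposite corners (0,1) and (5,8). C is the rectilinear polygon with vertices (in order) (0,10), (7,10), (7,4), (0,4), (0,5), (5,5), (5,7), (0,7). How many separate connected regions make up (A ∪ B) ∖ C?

3

(A ∪ B) ∖ C splits into 3 disjoint pieces (area 3, area 15, area 10).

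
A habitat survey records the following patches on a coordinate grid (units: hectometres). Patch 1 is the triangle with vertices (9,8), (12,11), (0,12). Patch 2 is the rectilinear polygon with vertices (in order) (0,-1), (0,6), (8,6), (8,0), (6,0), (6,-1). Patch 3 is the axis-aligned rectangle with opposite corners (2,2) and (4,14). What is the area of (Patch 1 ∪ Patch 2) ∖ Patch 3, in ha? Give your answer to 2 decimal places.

|Patch 1 ∪ Patch 2| = 73.5.
|(Patch 1 ∪ Patch 2) ∩ Patch 3| = 10.1667.
|(Patch 1 ∪ Patch 2) ∖ Patch 3| = 73.5 − 10.1667 = 63.33.

63.33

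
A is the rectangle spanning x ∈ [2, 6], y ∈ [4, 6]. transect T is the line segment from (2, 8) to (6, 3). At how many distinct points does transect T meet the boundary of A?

The segment meets the boundary at (5.2,4), (3.6,6).

2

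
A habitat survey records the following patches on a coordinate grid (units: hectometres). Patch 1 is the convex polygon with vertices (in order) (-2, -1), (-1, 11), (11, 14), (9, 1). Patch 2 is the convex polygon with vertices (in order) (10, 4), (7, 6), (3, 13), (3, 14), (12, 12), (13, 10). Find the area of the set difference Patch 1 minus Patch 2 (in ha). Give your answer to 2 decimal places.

|Patch 1| = 140, |Patch 1∩Patch 2| = 36.534.
|Patch 1 ∖ Patch 2| = |Patch 1| − |Patch 1∩Patch 2| = 140 − 36.534 = 103.47.

103.47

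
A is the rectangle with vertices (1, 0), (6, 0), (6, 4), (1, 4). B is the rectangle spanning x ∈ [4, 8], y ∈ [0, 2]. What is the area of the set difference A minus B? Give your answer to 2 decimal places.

|A∩B|: x∈[4,6], y∈[0,2] → 2·2 = 4.
|A| = 20.
|A ∖ B| = |A| − |A∩B| = 20 − 4 = 16.00.

16.00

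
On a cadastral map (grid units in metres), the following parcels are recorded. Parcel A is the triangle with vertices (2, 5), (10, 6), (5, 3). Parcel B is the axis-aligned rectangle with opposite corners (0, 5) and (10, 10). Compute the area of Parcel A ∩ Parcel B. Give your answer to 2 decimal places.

3.17

The intersection is the polygon with vertices (10,6), (8.333,5), (2,5).
By the shoelace formula its area is 3.17.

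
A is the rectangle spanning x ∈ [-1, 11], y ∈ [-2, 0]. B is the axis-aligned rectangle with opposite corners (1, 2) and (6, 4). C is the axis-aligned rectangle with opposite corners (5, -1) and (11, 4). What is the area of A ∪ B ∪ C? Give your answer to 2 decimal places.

56.00

By inclusion–exclusion:
Individual areas: |A| = 24, |B| = 10, |C| = 30.
|A∩B| = 0 (no overlap).
|A∩C|: x∈[5,11], y∈[-1,0] → 6·1 = 6.
|B∩C|: x∈[5,6], y∈[2,4] → 1·2 = 2.
|A∩B∩C| = 0.
|A ∪ B ∪ C| = 64 − 8 + 0 = 56.00.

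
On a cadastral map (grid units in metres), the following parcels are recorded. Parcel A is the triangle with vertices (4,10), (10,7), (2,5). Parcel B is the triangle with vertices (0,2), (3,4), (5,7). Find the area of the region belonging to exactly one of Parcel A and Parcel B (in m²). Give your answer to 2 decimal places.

|Parcel A| = 18, |Parcel B| = 2.5, |Parcel A∩Parcel B| = 0.4167.
|Parcel A △ Parcel B| = |Parcel A| + |Parcel B| − 2·|Parcel A∩Parcel B| = 18 + 2.5 − 0.8333 = 19.67.

19.67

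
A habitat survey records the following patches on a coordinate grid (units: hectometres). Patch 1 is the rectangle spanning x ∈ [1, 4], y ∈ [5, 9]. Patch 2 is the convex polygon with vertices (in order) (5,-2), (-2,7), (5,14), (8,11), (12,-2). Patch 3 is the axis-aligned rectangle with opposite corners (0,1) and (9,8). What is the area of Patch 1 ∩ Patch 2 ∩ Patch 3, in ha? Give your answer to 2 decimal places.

9.00

The intersection is the polygon with vertices (1,8), (4,8), (4,5), (1,5).
By the shoelace formula its area is 9.00.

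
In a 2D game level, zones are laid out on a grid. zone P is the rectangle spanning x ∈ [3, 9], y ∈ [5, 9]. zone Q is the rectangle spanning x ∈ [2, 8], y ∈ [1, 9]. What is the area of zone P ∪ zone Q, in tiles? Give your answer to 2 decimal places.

52.00

By inclusion–exclusion:
Individual areas: |zone P| = 24, |zone Q| = 48.
|zone P∩zone Q|: x∈[3,8], y∈[5,9] → 5·4 = 20.
|zone P ∪ zone Q| = 72 − 20 = 52.00.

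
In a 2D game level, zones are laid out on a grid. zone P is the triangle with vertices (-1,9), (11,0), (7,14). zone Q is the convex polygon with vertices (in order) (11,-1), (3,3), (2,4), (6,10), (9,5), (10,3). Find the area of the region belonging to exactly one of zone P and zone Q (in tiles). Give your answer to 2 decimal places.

56.08

|zone P| = 66, |zone Q| = 44, |zone P∩zone Q| = 26.9594.
|zone P △ zone Q| = |zone P| + |zone Q| − 2·|zone P∩zone Q| = 66 + 44 − 53.9188 = 56.08.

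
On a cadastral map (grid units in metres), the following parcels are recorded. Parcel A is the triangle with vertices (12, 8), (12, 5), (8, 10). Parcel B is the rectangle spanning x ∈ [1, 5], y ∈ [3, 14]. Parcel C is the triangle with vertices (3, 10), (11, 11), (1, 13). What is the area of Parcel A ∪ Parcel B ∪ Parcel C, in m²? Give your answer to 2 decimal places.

55.85

By inclusion–exclusion:
Individual areas: |Parcel A| = 6, |Parcel B| = 44, |Parcel C| = 13.
|Parcel A∩Parcel B| = 0.
|Parcel A∩Parcel C| = 0.
|Parcel B∩Parcel C| = 7.15.
|Parcel A∩Parcel B∩Parcel C| = 0.
|Parcel A ∪ Parcel B ∪ Parcel C| = 63 − 7.15 + 0 = 55.85.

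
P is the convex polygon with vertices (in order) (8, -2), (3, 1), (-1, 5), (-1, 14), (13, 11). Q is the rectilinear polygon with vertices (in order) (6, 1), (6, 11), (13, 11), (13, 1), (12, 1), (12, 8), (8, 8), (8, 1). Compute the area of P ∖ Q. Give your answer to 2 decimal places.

|P| = 143, |P∩Q| = 33.2692.
|P ∖ Q| = |P| − |P∩Q| = 143 − 33.2692 = 109.73.

109.73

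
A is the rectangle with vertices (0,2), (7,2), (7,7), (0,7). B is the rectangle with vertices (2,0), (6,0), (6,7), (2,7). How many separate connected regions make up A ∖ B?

A ∖ B splits into 2 disjoint pieces (area 5, area 10).

2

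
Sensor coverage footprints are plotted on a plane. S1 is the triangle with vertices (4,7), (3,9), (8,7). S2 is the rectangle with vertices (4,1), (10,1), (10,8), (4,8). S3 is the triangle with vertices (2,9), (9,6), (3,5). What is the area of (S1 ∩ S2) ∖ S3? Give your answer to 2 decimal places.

|S1 ∩ S2| = 2.75.
|(S1 ∩ S2) ∩ S3| = 1.5.
|(S1 ∩ S2) ∖ S3| = 2.75 − 1.5 = 1.25.

1.25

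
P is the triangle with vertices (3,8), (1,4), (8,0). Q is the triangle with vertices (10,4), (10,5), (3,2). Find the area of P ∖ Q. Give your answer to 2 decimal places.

|P| = 18, |P∩Q| = 0.611.
|P ∖ Q| = |P| − |P∩Q| = 18 − 0.611 = 17.39.

17.39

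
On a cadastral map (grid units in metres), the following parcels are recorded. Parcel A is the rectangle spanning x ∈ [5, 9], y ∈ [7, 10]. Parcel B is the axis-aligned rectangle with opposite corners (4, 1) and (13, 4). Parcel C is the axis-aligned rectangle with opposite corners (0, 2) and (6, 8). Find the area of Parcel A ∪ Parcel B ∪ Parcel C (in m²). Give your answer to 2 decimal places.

By inclusion–exclusion:
Individual areas: |Parcel A| = 12, |Parcel B| = 27, |Parcel C| = 36.
|Parcel A∩Parcel B| = 0 (no overlap).
|Parcel A∩Parcel C|: x∈[5,6], y∈[7,8] → 1·1 = 1.
|Parcel B∩Parcel C|: x∈[4,6], y∈[2,4] → 2·2 = 4.
|Parcel A∩Parcel B∩Parcel C| = 0.
|Parcel A ∪ Parcel B ∪ Parcel C| = 75 − 5 + 0 = 70.00.

70.00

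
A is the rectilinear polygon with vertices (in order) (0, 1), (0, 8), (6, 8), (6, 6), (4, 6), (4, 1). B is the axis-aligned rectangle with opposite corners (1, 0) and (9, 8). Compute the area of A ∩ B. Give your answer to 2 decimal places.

25.00

The intersection is the polygon with vertices (6,8), (6,6), (4,6), (4,1), (1,1), (1,8).
By the shoelace formula its area is 25.00.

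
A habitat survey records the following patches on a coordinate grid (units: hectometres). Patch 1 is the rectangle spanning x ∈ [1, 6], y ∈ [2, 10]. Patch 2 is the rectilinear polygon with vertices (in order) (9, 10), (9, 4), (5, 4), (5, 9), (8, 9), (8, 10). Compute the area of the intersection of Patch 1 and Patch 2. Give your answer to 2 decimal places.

5.00

The intersection is the polygon with vertices (6,4), (5,4), (5,9), (6,9).
By the shoelace formula its area is 5.00.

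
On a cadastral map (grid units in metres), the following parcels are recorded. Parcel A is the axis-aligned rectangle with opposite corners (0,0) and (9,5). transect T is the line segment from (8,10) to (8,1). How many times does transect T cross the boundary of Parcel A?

The segment meets the boundary at (8,5).

1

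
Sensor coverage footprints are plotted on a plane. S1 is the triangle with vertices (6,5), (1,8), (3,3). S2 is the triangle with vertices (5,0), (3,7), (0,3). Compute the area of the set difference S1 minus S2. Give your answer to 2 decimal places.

5.51

|S1| = 9.5, |S1∩S2| = 3.9897.
|S1 ∖ S2| = |S1| − |S1∩S2| = 9.5 − 3.9897 = 5.51.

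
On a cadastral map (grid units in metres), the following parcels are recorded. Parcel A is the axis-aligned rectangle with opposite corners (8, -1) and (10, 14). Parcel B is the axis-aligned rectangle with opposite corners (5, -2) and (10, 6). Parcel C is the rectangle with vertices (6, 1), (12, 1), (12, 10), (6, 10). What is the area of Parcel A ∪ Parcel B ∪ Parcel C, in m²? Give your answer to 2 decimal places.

82.00

By inclusion–exclusion:
Individual areas: |Parcel A| = 30, |Parcel B| = 40, |Parcel C| = 54.
|Parcel A∩Parcel B|: x∈[8,10], y∈[-1,6] → 2·7 = 14.
|Parcel A∩Parcel C|: x∈[8,10], y∈[1,10] → 2·9 = 18.
|Parcel B∩Parcel C|: x∈[6,10], y∈[1,6] → 4·5 = 20.
|Parcel A∩Parcel B∩Parcel C| = 10.
|Parcel A ∪ Parcel B ∪ Parcel C| = 124 − 52 + 10 = 82.00.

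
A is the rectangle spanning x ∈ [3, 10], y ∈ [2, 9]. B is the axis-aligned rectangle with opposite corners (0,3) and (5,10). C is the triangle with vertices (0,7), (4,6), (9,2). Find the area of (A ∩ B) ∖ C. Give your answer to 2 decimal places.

|A ∩ B| = 12.
|(A ∩ B) ∩ C| = 2.1694.
|(A ∩ B) ∖ C| = 12 − 2.1694 = 9.83.

9.83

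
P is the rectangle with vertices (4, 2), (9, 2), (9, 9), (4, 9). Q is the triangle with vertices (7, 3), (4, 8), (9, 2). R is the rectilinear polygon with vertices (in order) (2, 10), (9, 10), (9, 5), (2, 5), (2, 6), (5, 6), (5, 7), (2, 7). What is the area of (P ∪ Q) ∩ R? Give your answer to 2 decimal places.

|P ∪ Q| = 35.
|(P ∪ Q) ∩ R| = 19.00.

19.00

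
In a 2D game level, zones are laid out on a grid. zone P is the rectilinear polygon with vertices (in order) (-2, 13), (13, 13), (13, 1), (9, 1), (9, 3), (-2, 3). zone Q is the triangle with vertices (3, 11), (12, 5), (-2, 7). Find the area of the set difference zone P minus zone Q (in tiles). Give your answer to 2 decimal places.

|zone P| = 158, |zone P∩zone Q| = 33.
|zone P ∖ zone Q| = |zone P| − |zone P∩zone Q| = 158 − 33 = 125.00.

125.00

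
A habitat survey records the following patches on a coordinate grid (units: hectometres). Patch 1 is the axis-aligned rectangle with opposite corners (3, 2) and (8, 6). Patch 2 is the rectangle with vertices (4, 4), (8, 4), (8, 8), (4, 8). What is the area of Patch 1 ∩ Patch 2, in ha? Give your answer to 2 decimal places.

8.00

|Patch 1∩Patch 2|: x∈[4,8], y∈[4,6] → 4·2 = 8.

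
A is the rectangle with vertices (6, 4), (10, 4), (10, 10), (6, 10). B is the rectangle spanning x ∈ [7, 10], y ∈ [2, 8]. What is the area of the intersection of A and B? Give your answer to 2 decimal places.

|A∩B|: x∈[7,10], y∈[4,8] → 3·4 = 12.

12.00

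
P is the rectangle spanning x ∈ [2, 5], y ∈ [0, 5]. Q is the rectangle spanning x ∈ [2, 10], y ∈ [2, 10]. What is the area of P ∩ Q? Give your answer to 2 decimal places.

|P∩Q|: x∈[2,5], y∈[2,5] → 3·3 = 9.

9.00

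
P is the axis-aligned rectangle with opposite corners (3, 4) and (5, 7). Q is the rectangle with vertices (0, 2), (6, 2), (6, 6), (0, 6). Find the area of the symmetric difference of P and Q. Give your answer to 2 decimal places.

22.00

|P∩Q|: x∈[3,5], y∈[4,6] → 2·2 = 4.
|P △ Q| = |P| + |Q| − 2·|P∩Q| = 6 + 24 − 8 = 22.00.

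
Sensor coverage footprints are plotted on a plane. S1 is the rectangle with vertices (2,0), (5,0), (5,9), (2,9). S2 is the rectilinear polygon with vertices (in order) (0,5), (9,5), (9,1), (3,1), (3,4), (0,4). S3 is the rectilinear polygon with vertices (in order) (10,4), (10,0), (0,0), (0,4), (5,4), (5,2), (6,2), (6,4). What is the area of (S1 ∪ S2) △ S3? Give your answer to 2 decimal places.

39.00

|S1 ∪ S2| = 45.
|(S1 ∪ S2) ∩ S3| = 22.
|(S1 ∪ S2) △ S3| = 45 + 38 − 44 = 39.00.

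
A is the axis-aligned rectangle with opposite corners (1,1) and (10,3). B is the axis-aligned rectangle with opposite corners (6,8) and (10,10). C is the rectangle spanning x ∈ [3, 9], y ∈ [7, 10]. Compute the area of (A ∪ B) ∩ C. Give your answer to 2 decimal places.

6.00

The region (A ∪ B) ∩ C is the polygon with vertices (9,10), (9,8), (6,8), (6,10).
By the shoelace formula its area is 6.00.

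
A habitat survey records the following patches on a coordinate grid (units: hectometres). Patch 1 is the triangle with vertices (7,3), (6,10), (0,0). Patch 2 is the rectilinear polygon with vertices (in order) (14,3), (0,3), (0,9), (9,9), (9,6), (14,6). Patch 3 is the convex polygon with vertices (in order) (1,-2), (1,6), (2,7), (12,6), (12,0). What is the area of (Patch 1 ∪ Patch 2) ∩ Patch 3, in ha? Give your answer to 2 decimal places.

45.23

|Patch 1 ∪ Patch 2| = 77.1714.
|(Patch 1 ∪ Patch 2) ∩ Patch 3| = 45.23.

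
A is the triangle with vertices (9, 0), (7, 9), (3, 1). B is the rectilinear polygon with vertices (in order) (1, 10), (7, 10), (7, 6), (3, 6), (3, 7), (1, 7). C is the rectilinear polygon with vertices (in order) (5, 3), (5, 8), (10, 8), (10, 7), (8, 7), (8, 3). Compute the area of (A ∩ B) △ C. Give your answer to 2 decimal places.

15.25

|A ∩ B| = 2.25.
|(A ∩ B) ∩ C| = 2.
|(A ∩ B) △ C| = 2.25 + 17 − 4 = 15.25.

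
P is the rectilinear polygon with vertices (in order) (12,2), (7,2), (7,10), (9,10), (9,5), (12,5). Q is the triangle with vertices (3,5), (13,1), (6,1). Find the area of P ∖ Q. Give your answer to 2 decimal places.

|P| = 25, |P∩Q| = 2.45.
|P ∖ Q| = |P| − |P∩Q| = 25 − 2.45 = 22.55.

22.55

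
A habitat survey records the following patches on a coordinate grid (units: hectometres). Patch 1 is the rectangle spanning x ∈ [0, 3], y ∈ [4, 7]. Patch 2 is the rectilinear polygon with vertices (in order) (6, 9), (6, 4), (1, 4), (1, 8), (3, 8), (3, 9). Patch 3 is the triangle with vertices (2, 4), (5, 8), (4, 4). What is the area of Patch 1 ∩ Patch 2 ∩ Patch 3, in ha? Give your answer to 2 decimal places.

The intersection is the polygon with vertices (3,4), (2,4), (3,5.333).
By the shoelace formula its area is 0.67.

0.67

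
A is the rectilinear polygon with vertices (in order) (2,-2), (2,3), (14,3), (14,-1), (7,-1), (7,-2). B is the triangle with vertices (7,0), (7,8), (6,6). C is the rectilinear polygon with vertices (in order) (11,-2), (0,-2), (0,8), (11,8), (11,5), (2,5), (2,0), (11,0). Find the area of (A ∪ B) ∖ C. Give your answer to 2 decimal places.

40.33

|A ∪ B| = 56.25.
|(A ∪ B) ∩ C| = 15.9167.
|(A ∪ B) ∖ C| = 56.25 − 15.9167 = 40.33.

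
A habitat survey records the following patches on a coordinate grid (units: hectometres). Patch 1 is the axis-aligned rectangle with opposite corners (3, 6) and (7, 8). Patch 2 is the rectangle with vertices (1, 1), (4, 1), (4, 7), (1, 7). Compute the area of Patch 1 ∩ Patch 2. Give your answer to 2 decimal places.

1.00

|Patch 1∩Patch 2|: x∈[3,4], y∈[6,7] → 1·1 = 1.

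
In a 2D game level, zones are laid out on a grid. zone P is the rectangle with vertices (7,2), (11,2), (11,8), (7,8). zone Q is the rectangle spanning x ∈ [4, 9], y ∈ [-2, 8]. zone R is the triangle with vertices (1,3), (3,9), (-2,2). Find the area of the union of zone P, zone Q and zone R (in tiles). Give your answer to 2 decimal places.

70.00

By inclusion–exclusion:
Individual areas: |zone P| = 24, |zone Q| = 50, |zone R| = 8.
|zone P∩zone Q|: x∈[7,9], y∈[2,8] → 2·6 = 12.
|zone P∩zone R| = 0.
|zone Q∩zone R| = 0.
|zone P∩zone Q∩zone R| = 0.
|zone P ∪ zone Q ∪ zone R| = 82 − 12 + 0 = 70.00.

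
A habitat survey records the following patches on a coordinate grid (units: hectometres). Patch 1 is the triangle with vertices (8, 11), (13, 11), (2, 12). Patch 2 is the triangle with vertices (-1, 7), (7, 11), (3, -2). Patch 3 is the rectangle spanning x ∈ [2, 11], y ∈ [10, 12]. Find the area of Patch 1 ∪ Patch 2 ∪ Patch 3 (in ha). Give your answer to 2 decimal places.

61.34

By inclusion–exclusion:
Individual areas: |Patch 1| = 2.5, |Patch 2| = 44, |Patch 3| = 18.
|Patch 1∩Patch 2| = 0.
|Patch 1∩Patch 3| = 2.3182.
|Patch 2∩Patch 3| = 0.8462.
|Patch 1∩Patch 2∩Patch 3| = 0.
|Patch 1 ∪ Patch 2 ∪ Patch 3| = 64.5 − 3.1643 + 0 = 61.34.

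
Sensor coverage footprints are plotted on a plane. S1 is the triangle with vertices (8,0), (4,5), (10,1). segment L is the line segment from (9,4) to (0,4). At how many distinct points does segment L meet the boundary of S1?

The segment meets the boundary at (4.8,4), (5.5,4).

2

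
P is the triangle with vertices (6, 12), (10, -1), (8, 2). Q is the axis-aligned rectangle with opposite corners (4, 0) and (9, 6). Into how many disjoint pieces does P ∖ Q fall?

P ∖ Q splits into 2 disjoint pieces (area 1.9385, area 0.875).

2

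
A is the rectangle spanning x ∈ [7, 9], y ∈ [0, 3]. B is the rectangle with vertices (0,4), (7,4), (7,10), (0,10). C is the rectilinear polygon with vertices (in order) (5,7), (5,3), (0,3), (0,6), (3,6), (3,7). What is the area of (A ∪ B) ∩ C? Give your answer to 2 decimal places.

12.00

The region (A ∪ B) ∩ C is the polygon with vertices (0,6), (3,6), (3,7), (5,7), (5,4), (0,4).
By the shoelace formula its area is 12.00.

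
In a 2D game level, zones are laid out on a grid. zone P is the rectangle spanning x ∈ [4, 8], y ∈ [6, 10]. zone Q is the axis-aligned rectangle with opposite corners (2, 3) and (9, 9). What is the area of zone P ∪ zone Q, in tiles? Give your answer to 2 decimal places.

By inclusion–exclusion:
Individual areas: |zone P| = 16, |zone Q| = 42.
|zone P∩zone Q|: x∈[4,8], y∈[6,9] → 4·3 = 12.
|zone P ∪ zone Q| = 58 − 12 = 46.00.

46.00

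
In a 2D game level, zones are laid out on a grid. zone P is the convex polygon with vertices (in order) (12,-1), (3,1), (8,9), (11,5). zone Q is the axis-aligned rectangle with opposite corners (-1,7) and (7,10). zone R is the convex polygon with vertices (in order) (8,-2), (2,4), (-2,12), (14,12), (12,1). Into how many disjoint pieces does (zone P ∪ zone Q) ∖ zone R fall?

3

(zone P ∪ zone Q) ∖ zone R splits into 3 disjoint pieces (area 1.8022, area 2.25, area 1.7608).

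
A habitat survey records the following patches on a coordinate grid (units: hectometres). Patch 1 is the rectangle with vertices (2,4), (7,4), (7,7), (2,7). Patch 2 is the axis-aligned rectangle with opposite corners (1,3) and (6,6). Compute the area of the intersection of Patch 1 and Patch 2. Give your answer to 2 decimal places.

8.00

|Patch 1∩Patch 2|: x∈[2,6], y∈[4,6] → 4·2 = 8.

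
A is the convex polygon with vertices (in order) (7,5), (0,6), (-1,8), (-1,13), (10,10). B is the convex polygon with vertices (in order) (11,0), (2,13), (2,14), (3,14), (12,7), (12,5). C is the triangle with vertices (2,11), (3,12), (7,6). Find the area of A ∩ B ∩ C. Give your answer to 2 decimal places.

1.31

The intersection is the polygon with vertices (2.818,11.818), (2.929,11.929), (3.074,11.889), (7,6), (6.5,6.5).
By the shoelace formula its area is 1.31.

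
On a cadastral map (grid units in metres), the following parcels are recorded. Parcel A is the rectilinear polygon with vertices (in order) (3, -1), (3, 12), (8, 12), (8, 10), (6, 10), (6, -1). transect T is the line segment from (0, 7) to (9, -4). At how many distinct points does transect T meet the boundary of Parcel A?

The segment meets the boundary at (6,-0.333), (3,3.333).

2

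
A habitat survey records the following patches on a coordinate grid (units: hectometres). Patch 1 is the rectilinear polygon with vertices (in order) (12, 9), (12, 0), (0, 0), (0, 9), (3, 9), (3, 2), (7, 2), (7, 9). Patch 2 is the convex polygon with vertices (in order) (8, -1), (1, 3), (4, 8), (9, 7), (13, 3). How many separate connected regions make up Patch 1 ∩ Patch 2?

Patch 1 ∩ Patch 2 is a single connected region.

1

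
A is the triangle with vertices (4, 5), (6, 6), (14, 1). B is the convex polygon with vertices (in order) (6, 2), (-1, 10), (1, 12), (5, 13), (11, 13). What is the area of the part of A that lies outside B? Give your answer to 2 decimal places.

5.30

|A| = 9, |A∩B| = 3.7011.
|A ∖ B| = |A| − |A∩B| = 9 − 3.7011 = 5.30.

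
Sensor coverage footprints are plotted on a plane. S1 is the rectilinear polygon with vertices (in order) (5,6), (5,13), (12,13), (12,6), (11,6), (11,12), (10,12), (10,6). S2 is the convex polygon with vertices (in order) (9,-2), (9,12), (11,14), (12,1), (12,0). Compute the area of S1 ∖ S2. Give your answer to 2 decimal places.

33.08

|S1| = 43, |S1∩S2| = 9.9231.
|S1 ∖ S2| = |S1| − |S1∩S2| = 43 − 9.9231 = 33.08.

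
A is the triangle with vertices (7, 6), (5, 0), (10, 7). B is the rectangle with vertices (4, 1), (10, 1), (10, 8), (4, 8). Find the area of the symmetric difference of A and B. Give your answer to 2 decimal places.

|A| = 8, |B| = 42, |A∩B| = 7.8095.
|A △ B| = |A| + |B| − 2·|A∩B| = 8 + 42 − 15.619 = 34.38.

34.38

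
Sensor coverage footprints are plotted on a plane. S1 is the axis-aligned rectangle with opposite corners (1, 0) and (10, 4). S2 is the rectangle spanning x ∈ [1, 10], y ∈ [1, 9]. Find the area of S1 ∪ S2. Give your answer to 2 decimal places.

81.00

By inclusion–exclusion:
Individual areas: |S1| = 36, |S2| = 72.
|S1∩S2|: x∈[1,10], y∈[1,4] → 9·3 = 27.
|S1 ∪ S2| = 108 − 27 = 81.00.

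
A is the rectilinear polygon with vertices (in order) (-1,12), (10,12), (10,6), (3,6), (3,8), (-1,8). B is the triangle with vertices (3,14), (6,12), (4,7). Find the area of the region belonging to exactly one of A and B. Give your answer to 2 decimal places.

53.93

|A| = 58, |B| = 9.5, |A∩B| = 6.7857.
|A △ B| = |A| + |B| − 2·|A∩B| = 58 + 9.5 − 13.5714 = 53.93.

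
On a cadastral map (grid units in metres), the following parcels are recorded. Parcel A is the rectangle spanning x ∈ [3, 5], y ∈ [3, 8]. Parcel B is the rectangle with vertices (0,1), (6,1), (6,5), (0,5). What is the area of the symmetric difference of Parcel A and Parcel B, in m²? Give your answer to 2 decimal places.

26.00

|Parcel A∩Parcel B|: x∈[3,5], y∈[3,5] → 2·2 = 4.
|Parcel A △ Parcel B| = |Parcel A| + |Parcel B| − 2·|Parcel A∩Parcel B| = 10 + 24 − 8 = 26.00.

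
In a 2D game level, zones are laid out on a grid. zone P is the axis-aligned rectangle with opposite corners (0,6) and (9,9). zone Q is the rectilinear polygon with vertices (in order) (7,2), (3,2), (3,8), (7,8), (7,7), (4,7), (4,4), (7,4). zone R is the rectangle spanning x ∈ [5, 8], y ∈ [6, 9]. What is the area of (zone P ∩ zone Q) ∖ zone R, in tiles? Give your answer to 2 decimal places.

3.00

|zone P ∩ zone Q| = 5.
|(zone P ∩ zone Q) ∩ zone R| = 2.
|(zone P ∩ zone Q) ∖ zone R| = 5 − 2 = 3.00.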